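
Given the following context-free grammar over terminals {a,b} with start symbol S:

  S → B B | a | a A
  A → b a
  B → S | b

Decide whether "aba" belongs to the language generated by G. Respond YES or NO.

CNF form of G:
  S -> B B | T1 A | a
  A -> T0 T1
  B -> B B | T1 A | a | b
  T0 -> b
  T1 -> a

CYK fill:
  cell(0,0) a: {B,S,T1}  orig:{B,S}
  cell(1,1) b: {B,T0}  orig:{B}
  cell(2,2) a: {B,S,T1}  orig:{B,S}
  cell(0,1) ab: {B,S}
  cell(1,2) ba: {A,B,S}
  cell(0,2) aba: {B,S}

S ∈ T[0,2] ⇒ YES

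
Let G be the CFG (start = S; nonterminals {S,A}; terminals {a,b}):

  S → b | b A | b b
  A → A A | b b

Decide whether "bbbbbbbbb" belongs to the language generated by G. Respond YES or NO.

Convert to CNF:
  S -> T0 A | T0 T0 | b
  A -> A A | T0 T0
  T0 -> b

Fill CYK table bottom-up:
  [0..0]={S,T0}  "b"  orig:{S}
  [1..1]={S,T0}  "b"  orig:{S}
  [2..2]={S,T0}  "b"  orig:{S}
  [3..3]={S,T0}  "b"  orig:{S}
  [4..4]={S,T0}  "b"  orig:{S}
  [5..5]={S,T0}  "b"  orig:{S}
  [6..6]={S,T0}  "b"  orig:{S}
  [7..7]={S,T0}  "b"  orig:{S}
  [8..8]={S,T0}  "b"  orig:{S}
  [0..1]={A,S}  "bb"
  [1..2]={A,S}  "bb"
  [2..3]={A,S}  "bb"
  [3..4]={A,S}  "bb"
  [4..5]={A,S}  "bb"
  [5..6]={A,S}  "bb"
  [6..7]={A,S}  "bb"
  [7..8]={A,S}  "bb"
  [0..2]={S}  "bbb"
  [1..3]={S}  "bbb"
  [2..4]={S}  "bbb"
  [3..5]={S}  "bbb"
  [4..6]={S}  "bbb"
  [5..7]={S}  "bbb"
  [6..8]={S}  "bbb"
  [0..3]={A}  "bbbb"
  [1..4]={A}  "bbbb"
  [2..5]={A}  "bbbb"
  [3..6]={A}  "bbbb"
  [4..7]={A}  "bbbb"
  [5..8]={A}  "bbbb"
  [0..4]={S}  "bbbbb"
  [1..5]={S}  "bbbbb"
  [2..6]={S}  "bbbbb"
  [3..7]={S}  "bbbbb"
  [4..8]={S}  "bbbbb"
  [0..5]={A}  "bbbbbb"
  [1..6]={A}  "bbbbbb"
  [2..7]={A}  "bbbbbb"
  [3..8]={A}  "bbbbbb"
  [0..6]={S}  "bbbbbbb"
  [1..7]={S}  "bbbbbbb"
  [2..8]={S}  "bbbbbbb"
  [0..7]={A}  "bbbbbbbb"
  [1..8]={A}  "bbbbbbbb"
  [0..8]={S}  "bbbbbbbbb"

S ∈ T[0,8] ⇒ YES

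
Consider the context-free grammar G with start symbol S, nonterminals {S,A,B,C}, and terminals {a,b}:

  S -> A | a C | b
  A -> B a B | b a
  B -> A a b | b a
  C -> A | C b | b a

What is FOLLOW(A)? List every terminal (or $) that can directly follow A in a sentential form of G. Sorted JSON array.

Compute FIRST by fixpoint:
pass 1:
  A via A→b a: +{b}
  B via B→A a b: +{b}
  C via C→A: +{b}
  S via S→A: +{b}
  S via S→a C: +{a}
  FIRST(S)={a,b}  FIRST(A)={b}  FIRST(B)={b}  FIRST(C)={b}
pass 2: (stable)
  FIRST(S)={a,b}  FIRST(A)={b}  FIRST(B)={b}  FIRST(C)={b}

FOLLOW iteration:
seed FOLLOW(S) with $
[1]
  A→B a B: FOLLOW(B) ⊇ FIRST(a) = {a}; new: +{a}
  B→A a b: FOLLOW(A) ⊇ FIRST(a) = {a}; new: +{a}
  C→C b: FOLLOW(C) ⊇ FIRST(b) = {b}; new: +{b}
  S→A: FOLLOW(A) ⊇ FOLLOW(S) ⊇ {$}; new: +{$}
  S→a C: FOLLOW(C) ⊇ FOLLOW(S) ⊇ {$}; new: +{$}
  FOLLOW(S)={$}  FOLLOW(A)={$,a}  FOLLOW(B)={a}  FOLLOW(C)={$,b}
[2]
  A→B a B: FOLLOW(B) ⊇ FOLLOW(A) ⊇ {$,a}; new: +{$}
  C→A: FOLLOW(A) ⊇ FOLLOW(C) ⊇ {$,b}; new: +{b}
  FOLLOW(S)={$}  FOLLOW(A)={$,a,b}  FOLLOW(B)={$,a}  FOLLOW(C)={$,b}
[3]
  A→B a B: FOLLOW(B) ⊇ FOLLOW(A) ⊇ {$,a,b}; new: +{b}
  FOLLOW(S)={$}  FOLLOW(A)={$,a,b}  FOLLOW(B)={$,a,b}  FOLLOW(C)={$,b}
[4] (stable)
  FOLLOW(S)={$}  FOLLOW(A)={$,a,b}  FOLLOW(B)={$,a,b}  FOLLOW(C)={$,b}

FOLLOW(A) = ["$", "a", "b"]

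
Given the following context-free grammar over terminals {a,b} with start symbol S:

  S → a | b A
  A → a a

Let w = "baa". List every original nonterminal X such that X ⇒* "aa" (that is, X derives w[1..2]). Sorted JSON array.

CNF form of G:
  S -> T1 A | a
  A -> T0 T0
  T0 -> a
  T1 -> b

CYK table (by increasing span), restricted to cells inside w[1..2]:
  cell(1,1) a: {S,T0}  orig:{S}
  cell(2,2) a: {S,T0}  orig:{S}
  cell(1,2) aa: {A}

Original NTs in T[1,2] deriving "aa": ["A"]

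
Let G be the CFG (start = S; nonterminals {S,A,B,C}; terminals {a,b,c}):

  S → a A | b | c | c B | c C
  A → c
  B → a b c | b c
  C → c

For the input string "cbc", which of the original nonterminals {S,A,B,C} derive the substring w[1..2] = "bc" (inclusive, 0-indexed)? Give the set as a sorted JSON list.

Convert to CNF:
  S -> T0 A | T2 B | T2 C | b | c
  A -> c
  B -> T0 X3 | T1 T2
  C -> c
  T0 -> a
  T1 -> b
  T2 -> c
  X3 -> T1 T2

Fill CYK table bottom-up (cells [i..j] with 1 ≤ i ≤ j ≤ 2 only):
  [1..1]={S,T1}  "b"  orig:{S}
  [2..2]={A,C,S,T2}  "c"  orig:{A,C,S}
  [1..2]={B,X3}  "bc"  orig:{B}

Original NTs in T[1,2] deriving "bc": ["B"]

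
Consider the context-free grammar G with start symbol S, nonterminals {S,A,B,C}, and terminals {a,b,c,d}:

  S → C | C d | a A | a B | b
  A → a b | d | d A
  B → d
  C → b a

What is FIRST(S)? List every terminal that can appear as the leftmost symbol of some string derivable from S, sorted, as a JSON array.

FIRST iteration:
[1]
  A via A→a b: +{a}
  A via A→d: +{d}
  B via B→d: +{d}
  C via C→b a: +{b}
  S via S→C: +{b}
  S via S→a A: +{a}
  FIRST[S]={a,b}  FIRST[A]={a,d}  FIRST[B]={d}  FIRST[C]={b}
[2] (no change)
  FIRST[S]={a,b}  FIRST[A]={a,d}  FIRST[B]={d}  FIRST[C]={b}

FIRST(S) = ["a", "b"]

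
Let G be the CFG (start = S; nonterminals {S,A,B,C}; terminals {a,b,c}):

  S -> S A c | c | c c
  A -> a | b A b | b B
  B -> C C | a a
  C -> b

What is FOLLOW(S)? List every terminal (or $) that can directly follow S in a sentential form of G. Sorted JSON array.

FIRST iteration:
pass 1:
  A via A→a: +{a}
  A via A→b A b: +{b}
  B via B→a a: +{a}
  C via C→b: +{b}
  S via S→c: +{c}
  FIRST[S]={c}  FIRST[A]={a,b}  FIRST[B]={a}  FIRST[C]={b}
pass 2:
  B via B→C C: +{b}
  FIRST[S]={c}  FIRST[A]={a,b}  FIRST[B]={a,b}  FIRST[C]={b}
pass 3: done
  FIRST[S]={c}  FIRST[A]={a,b}  FIRST[B]={a,b}  FIRST[C]={b}

FOLLOW sets:
initialize: $ ∈ FOLLOW(S)
round 1:
  A→b A b: FOLLOW(A) ⊇ FIRST(b) = {b}; new: +{b}
  A→b B: FOLLOW(B) ⊇ FOLLOW(A) ⊇ {b}; new: +{b}
  B→C C: FOLLOW(C) ⊇ FIRST(C) = {b}; new: +{b}
  S→S A c: FOLLOW(S) ⊇ FIRST(A) = {a,b}; new: +{a,b}
  S→S A c: FOLLOW(A) ⊇ FIRST(c) = {c}; new: +{c}
  S: {$,a,b}  A: {b,c}  B: {b}  C: {b}
round 2:
  A→b B: FOLLOW(B) ⊇ FOLLOW(A) ⊇ {b,c}; new: +{c}
  B→C C: FOLLOW(C) ⊇ FOLLOW(B) ⊇ {b,c}; new: +{c}
  S: {$,a,b}  A: {b,c}  B: {b,c}  C: {b,c}
round 3: done
  S: {$,a,b}  A: {b,c}  B: {b,c}  C: {b,c}

FOLLOW(S) = ["$", "a", "b"]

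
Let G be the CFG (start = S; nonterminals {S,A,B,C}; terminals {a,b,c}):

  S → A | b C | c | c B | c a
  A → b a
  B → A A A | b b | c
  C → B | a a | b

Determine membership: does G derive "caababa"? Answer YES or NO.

CNF form of G:
  S -> T0 C | T0 T1 | T2 B | T2 T1 | c
  A -> T0 T1
  B -> A X3 | T0 T0 | c
  C -> A X4 | T0 T0 | T1 T1 | b | c
  T0 -> b
  T1 -> a
  T2 -> c
  X3 -> A A
  X4 -> A A

CYK table (by increasing span):
  [0..0]={B,C,S,T2}  "c"  orig:{B,C,S}
  [1..1]={T1}  "a"  orig:{}
  [2..2]={T1}  "a"  orig:{}
  [3..3]={C,T0}  "b"  orig:{C}
  [4..4]={T1}  "a"  orig:{}
  [5..5]={C,T0}  "b"  orig:{C}
  [6..6]={T1}  "a"  orig:{}
  [0..1]={S}  "ca"
  [1..2]={C}  "aa"
  [2..3]=∅  "ab"
  [3..4]={A,S}  "ba"
  [4..5]=∅  "ab"
  [5..6]={A,S}  "ba"
  [0..2]=∅  "caa"
  [1..3]=∅  "aab"
  [2..4]=∅  "aba"
  [3..5]=∅  "bab"
  [4..6]=∅  "aba"
  [0..3]=∅  "caab"
  [1..4]=∅  "aaba"
  [2..5]=∅  "abab"
  [3..6]={X3,X4}  "baba"  orig:{}
  [0..4]=∅  "caaba"
  [1..5]=∅  "aabab"
  [2..6]=∅  "ababa"
  [0..5]=∅  "caabab"
  [1..6]=∅  "aababa"
  [0..6]=∅  "caababa"

S ∉ T[0,6] ⇒ NO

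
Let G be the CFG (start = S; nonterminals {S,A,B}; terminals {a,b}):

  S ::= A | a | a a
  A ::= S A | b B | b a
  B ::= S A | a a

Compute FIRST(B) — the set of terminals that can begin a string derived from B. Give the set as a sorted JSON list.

FIRST iteration:
round 1:
  A via A→b B: +{b}
  B via B→a a: +{a}
  S via S→A: +{b}
  S via S→a: +{a}
  FIRST[S]={a,b}  FIRST[A]={b}  FIRST[B]={a}
round 2:
  A via A→S A: +{a}
  B via B→S A: +{b}
  FIRST[S]={a,b}  FIRST[A]={a,b}  FIRST[B]={a,b}
round 3: (stable)
  FIRST[S]={a,b}  FIRST[A]={a,b}  FIRST[B]={a,b}

FIRST(B) = ["a", "b"]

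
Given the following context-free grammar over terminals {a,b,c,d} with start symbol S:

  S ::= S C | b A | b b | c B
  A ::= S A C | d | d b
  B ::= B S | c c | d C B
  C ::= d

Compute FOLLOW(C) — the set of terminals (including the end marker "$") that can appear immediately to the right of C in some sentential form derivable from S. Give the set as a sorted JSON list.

Compute FIRST by fixpoint:
iter 1:
  A via A→d: +{d}
  B via B→c c: +{c}
  B via B→d C B: +{d}
  C via C→d: +{d}
  S via S→b A: +{b}
  S via S→c B: +{c}
  S: {b,c}  A: {d}  B: {c,d}  C: {d}
iter 2:
  A via A→S A C: +{b,c}
  S: {b,c}  A: {b,c,d}  B: {c,d}  C: {d}
iter 3: (no change)
  S: {b,c}  A: {b,c,d}  B: {c,d}  C: {d}

FOLLOW iteration:
initialize: $ ∈ FOLLOW(S)
round 1:
  A→S A C: FOLLOW(S) ⊇ FIRST(A) = {b,c,d}; new: +{b,c,d}
  A→S A C: FOLLOW(A) ⊇ FIRST(C) = {d}; new: +{d}
  A→S A C: FOLLOW(C) ⊇ FOLLOW(A) ⊇ {d}; new: +{d}
  B→B S: FOLLOW(B) ⊇ FIRST(S) = {b,c}; new: +{b,c}
  B→d C B: FOLLOW(C) ⊇ FIRST(B) = {c,d}; new: +{c}
  S→S C: FOLLOW(C) ⊇ FOLLOW(S) ⊇ {$,b,c,d}; new: +{$,b}
  S→b A: FOLLOW(A) ⊇ FOLLOW(S) ⊇ {$,b,c,d}; new: +{$,b,c}
  S→c B: FOLLOW(B) ⊇ FOLLOW(S) ⊇ {$,b,c,d}; new: +{$,d}
  FOLLOW(S)={$,b,c,d}  FOLLOW(A)={$,b,c,d}  FOLLOW(B)={$,b,c,d}  FOLLOW(C)={$,b,c,d}
round 2: — fixpoint
  FOLLOW(S)={$,b,c,d}  FOLLOW(A)={$,b,c,d}  FOLLOW(B)={$,b,c,d}  FOLLOW(C)={$,b,c,d}

FOLLOW(C) = ["$", "b", "c", "d"]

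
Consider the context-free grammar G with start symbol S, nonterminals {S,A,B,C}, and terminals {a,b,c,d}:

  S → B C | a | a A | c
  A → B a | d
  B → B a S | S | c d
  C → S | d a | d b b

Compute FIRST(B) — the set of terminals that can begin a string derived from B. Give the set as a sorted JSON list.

FIRST sets, iterate to fixpoint:
[1]
  A via A→d: +{d}
  B via B→c d: +{c}
  C via C→d a: +{d}
  S via S→B C: +{c}
  S via S→a: +{a}
  FIRST(S)={a,c}  FIRST(A)={d}  FIRST(B)={c}  FIRST(C)={d}
[2]
  A via A→B a: +{c}
  B via B→S: +{a}
  C via C→S: +{a,c}
  FIRST(S)={a,c}  FIRST(A)={c,d}  FIRST(B)={a,c}  FIRST(C)={a,c,d}
[3]
  A via A→B a: +{a}
  FIRST(S)={a,c}  FIRST(A)={a,c,d}  FIRST(B)={a,c}  FIRST(C)={a,c,d}
[4] done
  FIRST(S)={a,c}  FIRST(A)={a,c,d}  FIRST(B)={a,c}  FIRST(C)={a,c,d}

FIRST(B) = ["a", "c"]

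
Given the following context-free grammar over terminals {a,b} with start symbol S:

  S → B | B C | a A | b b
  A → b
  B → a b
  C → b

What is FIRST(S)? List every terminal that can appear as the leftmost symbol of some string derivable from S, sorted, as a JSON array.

Compute FIRST by fixpoint:
iter 1:
  A via A→b: +{b}
  B via B→a b: +{a}
  C via C→b: +{b}
  S via S→B: +{a}
  S via S→b b: +{b}
  FIRST[S]={a,b}  FIRST[A]={b}  FIRST[B]={a}  FIRST[C]={b}
iter 2: — fixpoint
  FIRST[S]={a,b}  FIRST[A]={b}  FIRST[B]={a}  FIRST[C]={b}

FIRST(S) = ["a", "b"]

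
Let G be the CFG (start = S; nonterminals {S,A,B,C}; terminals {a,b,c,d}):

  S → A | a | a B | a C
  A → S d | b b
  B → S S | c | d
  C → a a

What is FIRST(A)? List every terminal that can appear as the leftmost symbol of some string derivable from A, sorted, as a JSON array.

FIRST iteration:
pass 1:
  A via A→b b: +{b}
  B via B→c: +{c}
  B via B→d: +{d}
  C via C→a a: +{a}
  S via S→A: +{b}
  S via S→a: +{a}
  FIRST[S]={a,b}  FIRST[A]={b}  FIRST[B]={c,d}  FIRST[C]={a}
pass 2:
  A via A→S d: +{a}
  B via B→S S: +{a,b}
  FIRST[S]={a,b}  FIRST[A]={a,b}  FIRST[B]={a,b,c,d}  FIRST[C]={a}
pass 3: (no change)
  FIRST[S]={a,b}  FIRST[A]={a,b}  FIRST[B]={a,b,c,d}  FIRST[C]={a}

FIRST(A) = ["a", "b"]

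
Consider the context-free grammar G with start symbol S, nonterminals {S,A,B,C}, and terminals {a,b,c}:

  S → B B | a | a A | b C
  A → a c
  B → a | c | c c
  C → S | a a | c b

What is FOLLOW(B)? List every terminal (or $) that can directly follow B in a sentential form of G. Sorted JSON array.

Compute FIRST by fixpoint:
round 1:
  A via A→a c: +{a}
  B via B→a: +{a}
  B via B→c: +{c}
  C via C→a a: +{a}
  C via C→c b: +{c}
  S via S→B B: +{a,c}
  S via S→b C: +{b}
  S: {a,b,c}  A: {a}  B: {a,c}  C: {a,c}
round 2:
  C via C→S: +{b}
  S: {a,b,c}  A: {a}  B: {a,c}  C: {a,b,c}
round 3: — fixpoint
  S: {a,b,c}  A: {a}  B: {a,c}  C: {a,b,c}

FOLLOW iteration:
seed FOLLOW(S) with $
pass 1:
  S→B B: FOLLOW(B) ⊇ FIRST(B) = {a,c}; new: +{a,c}
  S→B B: FOLLOW(B) ⊇ FOLLOW(S) ⊇ {$}; new: +{$}
  S→a A: FOLLOW(A) ⊇ FOLLOW(S) ⊇ {$}; new: +{$}
  S→b C: FOLLOW(C) ⊇ FOLLOW(S) ⊇ {$}; new: +{$}
  FOLLOW(S)={$}  FOLLOW(A)={$}  FOLLOW(B)={$,a,c}  FOLLOW(C)={$}
pass 2: — fixpoint
  FOLLOW(S)={$}  FOLLOW(A)={$}  FOLLOW(B)={$,a,c}  FOLLOW(C)={$}

FOLLOW(B) = ["$", "a", "c"]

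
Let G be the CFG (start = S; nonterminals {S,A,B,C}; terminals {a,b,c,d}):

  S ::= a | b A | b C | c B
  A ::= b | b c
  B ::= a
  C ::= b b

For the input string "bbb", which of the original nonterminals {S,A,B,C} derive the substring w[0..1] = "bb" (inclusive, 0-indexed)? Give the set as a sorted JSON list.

CNF form of G:
  S -> T0 A | T0 C | T1 B | a
  A -> T0 T1 | b
  B -> a
  C -> T0 T0
  T0 -> b
  T1 -> c

CYK fill, restricted to cells inside w[0..1]:
  T[0,0] 'b' = {A,T0}  orig:{A}
  T[1,1] 'b' = {A,T0}  orig:{A}
  T[0,1] 'bb' = {C,S}

Original NTs in T[0,1] deriving "bb": ["C", "S"]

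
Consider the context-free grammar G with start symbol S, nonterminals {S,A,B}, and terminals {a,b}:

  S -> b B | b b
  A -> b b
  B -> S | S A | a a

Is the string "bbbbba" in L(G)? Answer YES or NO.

Convert to CNF:
  S -> T0 B | T0 T0
  A -> T0 T0
  B -> S A | T0 B | T0 T0 | T1 T1
  T0 -> b
  T1 -> a

CYK fill:
  T[0,0] 'b' = {T0}  orig:{}
  T[1,1] 'b' = {T0}  orig:{}
  T[2,2] 'b' = {T0}  orig:{}
  T[3,3] 'b' = {T0}  orig:{}
  T[4,4] 'b' = {T0}  orig:{}
  T[5,5] 'a' = {T1}  orig:{}
  T[0,1] 'bb' = {A,B,S}
  T[1,2] 'bb' = {A,B,S}
  T[2,3] 'bb' = {A,B,S}
  T[3,4] 'bb' = {A,B,S}
  T[4,5] 'ba' = ∅
  T[0,2] 'bbb' = {B,S}
  T[1,3] 'bbb' = {B,S}
  T[2,4] 'bbb' = {B,S}
  T[3,5] 'bba' = ∅
  T[0,3] 'bbbb' = {B,S}
  T[1,4] 'bbbb' = {B,S}
  T[2,5] 'bbba' = ∅
  T[0,4] 'bbbbb' = {B,S}
  T[1,5] 'bbbba' = ∅
  T[0,5] 'bbbbba' = ∅

S ∉ T[0,5] ⇒ NO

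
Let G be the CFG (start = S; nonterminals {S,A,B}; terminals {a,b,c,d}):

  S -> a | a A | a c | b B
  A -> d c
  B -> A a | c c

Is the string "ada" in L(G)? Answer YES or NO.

Convert to CNF:
  S -> T2 A | T2 T1 | T3 B | a
  A -> T0 T1
  B -> A T2 | T1 T1
  T0 -> d
  T1 -> c
  T2 -> a
  T3 -> b

CYK table (by increasing span):
  T[0,0] 'a' = {S,T2}  orig:{S}
  T[1,1] 'd' = {T0}  orig:{}
  T[2,2] 'a' = {S,T2}  orig:{S}
  T[0,1] 'ad' = ∅
  T[1,2] 'da' = ∅
  T[0,2] 'ada' = ∅

S ∉ T[0,2] ⇒ NO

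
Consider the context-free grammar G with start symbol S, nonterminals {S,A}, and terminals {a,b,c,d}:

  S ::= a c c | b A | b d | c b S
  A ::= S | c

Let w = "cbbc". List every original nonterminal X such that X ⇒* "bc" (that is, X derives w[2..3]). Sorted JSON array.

CNF form of G:
  S -> T0 X6 | T1 X7 | T2 A | T2 T3
  A -> T0 X4 | T1 X5 | T2 A | T2 T3 | c
  T0 -> a
  T1 -> c
  T2 -> b
  T3 -> d
  X4 -> T1 T1
  X5 -> T2 S
  X6 -> T1 T1
  X7 -> T2 S

Fill CYK table bottom-up, restricted to cells inside w[2..3]:
  cell(2,2) b: {T2}  orig:{}
  cell(3,3) c: {A,T1}  orig:{A}
  cell(2,3) bc: {A,S}

Original NTs in T[2,3] deriving "bc": ["A", "S"]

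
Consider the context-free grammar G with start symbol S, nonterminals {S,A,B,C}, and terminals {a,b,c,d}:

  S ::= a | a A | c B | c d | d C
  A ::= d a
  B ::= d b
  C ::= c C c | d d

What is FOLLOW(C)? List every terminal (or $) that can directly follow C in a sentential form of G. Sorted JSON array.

FIRST iteration:
[1]
  A via A→d a: +{d}
  B via B→d b: +{d}
  C via C→c C c: +{c}
  C via C→d d: +{d}
  S via S→a: +{a}
  S via S→c B: +{c}
  S via S→d C: +{d}
  S: {a,c,d}  A: {d}  B: {d}  C: {c,d}
[2] done
  S: {a,c,d}  A: {d}  B: {d}  C: {c,d}

FOLLOW iteration:
seed FOLLOW(S) with $
[1]
  C→c C c: FOLLOW(C) ⊇ FIRST(c) = {c}; new: +{c}
  S→a A: FOLLOW(A) ⊇ FOLLOW(S) ⊇ {$}; new: +{$}
  S→c B: FOLLOW(B) ⊇ FOLLOW(S) ⊇ {$}; new: +{$}
  S→d C: FOLLOW(C) ⊇ FOLLOW(S) ⊇ {$}; new: +{$}
  FOLLOW(S)={$}  FOLLOW(A)={$}  FOLLOW(B)={$}  FOLLOW(C)={$,c}
[2] (no change)
  FOLLOW(S)={$}  FOLLOW(A)={$}  FOLLOW(B)={$}  FOLLOW(C)={$,c}

FOLLOW(C) = ["$", "c"]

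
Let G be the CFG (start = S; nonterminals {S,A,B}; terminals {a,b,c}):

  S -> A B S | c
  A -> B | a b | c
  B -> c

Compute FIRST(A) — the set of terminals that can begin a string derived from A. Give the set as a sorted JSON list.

FIRST sets, iterate to fixpoint:
pass 1:
  A via A→a b: +{a}
  A via A→c: +{c}
  B via B→c: +{c}
  S via S→A B S: +{a,c}
  S: {a,c}  A: {a,c}  B: {c}
pass 2: (stable)
  S: {a,c}  A: {a,c}  B: {c}

FIRST(A) = ["a", "c"]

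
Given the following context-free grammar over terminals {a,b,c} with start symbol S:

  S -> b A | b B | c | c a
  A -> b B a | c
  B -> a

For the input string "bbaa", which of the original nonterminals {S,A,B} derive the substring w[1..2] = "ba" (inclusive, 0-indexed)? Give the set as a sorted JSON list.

CNF form of G:
  S -> T0 A | T0 B | T2 T1 | c
  A -> T0 X3 | c
  B -> a
  T0 -> b
  T1 -> a
  T2 -> c
  X3 -> B T1

CYK table (by increasing span) (cells [i..j] with 1 ≤ i ≤ j ≤ 2 only):
  [1..1]={T0}  "b"  orig:{}
  [2..2]={B,T1}  "a"  orig:{B}
  [1..2]={S}  "ba"

Original NTs in T[1,2] deriving "ba": ["S"]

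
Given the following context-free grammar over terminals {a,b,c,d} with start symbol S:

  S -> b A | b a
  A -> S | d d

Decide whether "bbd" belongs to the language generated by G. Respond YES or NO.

CNF form of G:
  S -> T0 A | T0 T1
  A -> T0 A | T0 T1 | T2 T2
  T0 -> b
  T1 -> a
  T2 -> d

Fill CYK table bottom-up:
  cell(0,0) b: {T0}  orig:{}
  cell(1,1) b: {T0}  orig:{}
  cell(2,2) d: {T2}  orig:{}
  cell(0,1) bb: ∅
  cell(1,2) bd: ∅
  cell(0,2) bbd: ∅

S ∉ T[0,2] ⇒ NO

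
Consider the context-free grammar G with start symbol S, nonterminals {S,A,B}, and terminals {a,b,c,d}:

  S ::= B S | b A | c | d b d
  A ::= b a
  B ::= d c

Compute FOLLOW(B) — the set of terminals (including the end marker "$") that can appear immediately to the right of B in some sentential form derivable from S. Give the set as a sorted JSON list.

FIRST iteration:
round 1:
  A via A→b a: +{b}
  B via B→d c: +{d}
  S via S→B S: +{d}
  S via S→b A: +{b}
  S via S→c: +{c}
  S: {b,c,d}  A: {b}  B: {d}
round 2: (no change)
  S: {b,c,d}  A: {b}  B: {d}

FOLLOW sets:
seed FOLLOW(S) with $
round 1:
  S→B S: FOLLOW(B) ⊇ FIRST(S) = {b,c,d}; new: +{b,c,d}
  S→b A: FOLLOW(A) ⊇ FOLLOW(S) ⊇ {$}; new: +{$}
  FOLLOW(S)={$}  FOLLOW(A)={$}  FOLLOW(B)={b,c,d}
round 2: (no change)
  FOLLOW(S)={$}  FOLLOW(A)={$}  FOLLOW(B)={b,c,d}

FOLLOW(B) = ["b", "c", "d"]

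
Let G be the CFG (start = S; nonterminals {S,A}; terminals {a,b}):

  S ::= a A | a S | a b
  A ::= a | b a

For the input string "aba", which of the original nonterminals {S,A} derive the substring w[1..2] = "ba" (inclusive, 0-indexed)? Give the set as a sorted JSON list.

Convert to CNF:
  S -> T1 A | T1 S | T1 T0
  A -> T0 T1 | a
  T0 -> b
  T1 -> a

CYK fill (cells [i..j] with 1 ≤ i ≤ j ≤ 2 only):
  [1..1]={T0}  "b"  orig:{}
  [2..2]={A,T1}  "a"  orig:{A}
  [1..2]={A}  "ba"

Original NTs in T[1,2] deriving "ba": ["A"]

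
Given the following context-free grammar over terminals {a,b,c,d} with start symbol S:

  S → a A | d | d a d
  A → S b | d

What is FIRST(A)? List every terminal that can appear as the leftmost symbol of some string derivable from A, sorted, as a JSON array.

FIRST iteration:
round 1:
  A via A→d: +{d}
  S via S→a A: +{a}
  S via S→d: +{d}
  FIRST[S]={a,d}  FIRST[A]={d}
round 2:
  A via A→S b: +{a}
  FIRST[S]={a,d}  FIRST[A]={a,d}
round 3: — fixpoint
  FIRST[S]={a,d}  FIRST[A]={a,d}

FIRST(A) = ["a", "d"]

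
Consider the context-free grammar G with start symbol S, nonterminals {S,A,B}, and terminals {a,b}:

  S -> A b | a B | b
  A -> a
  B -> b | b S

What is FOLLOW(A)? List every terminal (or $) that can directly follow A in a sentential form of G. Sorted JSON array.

Compute FIRST by fixpoint:
iter 1:
  A via A→a: +{a}
  B via B→b: +{b}
  S via S→A b: +{a}
  S via S→b: +{b}
  FIRST[S]={a,b}  FIRST[A]={a}  FIRST[B]={b}
iter 2: (stable)
  FIRST[S]={a,b}  FIRST[A]={a}  FIRST[B]={b}

FOLLOW iteration:
seed FOLLOW(S) with $
round 1:
  S→A b: FOLLOW(A) ⊇ FIRST(b) = {b}; new: +{b}
  S→a B: FOLLOW(B) ⊇ FOLLOW(S) ⊇ {$}; new: +{$}
  FOLLOW(S)={$}  FOLLOW(A)={b}  FOLLOW(B)={$}
round 2: done
  FOLLOW(S)={$}  FOLLOW(A)={b}  FOLLOW(B)={$}

FOLLOW(A) = ["b"]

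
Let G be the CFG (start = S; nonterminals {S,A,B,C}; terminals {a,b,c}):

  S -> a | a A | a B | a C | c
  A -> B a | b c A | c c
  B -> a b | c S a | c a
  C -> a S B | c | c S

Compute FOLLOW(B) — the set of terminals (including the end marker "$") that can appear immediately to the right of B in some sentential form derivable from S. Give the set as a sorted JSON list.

FIRST sets, iterate to fixpoint:
round 1:
  A via A→b c A: +{b}
  A via A→c c: +{c}
  B via B→a b: +{a}
  B via B→c S a: +{c}
  C via C→a S B: +{a}
  C via C→c: +{c}
  S via S→a: +{a}
  S via S→c: +{c}
  S: {a,c}  A: {b,c}  B: {a,c}  C: {a,c}
round 2:
  A via A→B a: +{a}
  S: {a,c}  A: {a,b,c}  B: {a,c}  C: {a,c}
round 3: (no change)
  S: {a,c}  A: {a,b,c}  B: {a,c}  C: {a,c}

Compute FOLLOW by fixpoint:
FOLLOW(S) := {$}
iter 1:
  A→B a: FOLLOW(B) ⊇ FIRST(a) = {a}; new: +{a}
  B→c S a: FOLLOW(S) ⊇ FIRST(a) = {a}; new: +{a}
  C→a S B: FOLLOW(S) ⊇ FIRST(B) = {a,c}; new: +{c}
  S→a A: FOLLOW(A) ⊇ FOLLOW(S) ⊇ {$,a,c}; new: +{$,a,c}
  S→a B: FOLLOW(B) ⊇ FOLLOW(S) ⊇ {$,a,c}; new: +{$,c}
  S→a C: FOLLOW(C) ⊇ FOLLOW(S) ⊇ {$,a,c}; new: +{$,a,c}
  S: {$,a,c}  A: {$,a,c}  B: {$,a,c}  C: {$,a,c}
iter 2: (stable)
  S: {$,a,c}  A: {$,a,c}  B: {$,a,c}  C: {$,a,c}

FOLLOW(B) = ["$", "a", "c"]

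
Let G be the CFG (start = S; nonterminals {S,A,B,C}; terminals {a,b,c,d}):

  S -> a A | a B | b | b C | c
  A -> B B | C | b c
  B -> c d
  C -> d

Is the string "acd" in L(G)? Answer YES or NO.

CNF form of G:
  S -> T0 C | T3 A | T3 B | b | c
  A -> B B | T0 T1 | d
  B -> T1 T2
  C -> d
  T0 -> b
  T1 -> c
  T2 -> d
  T3 -> a

CYK table (by increasing span):
  T[0,0] 'a' = {T3}  orig:{}
  T[1,1] 'c' = {S,T1}  orig:{S}
  T[2,2] 'd' = {A,C,T2}  orig:{A,C}
  T[0,1] 'ac' = ∅
  T[1,2] 'cd' = {B}
  T[0,2] 'acd' = {S}

S ∈ T[0,2] ⇒ YES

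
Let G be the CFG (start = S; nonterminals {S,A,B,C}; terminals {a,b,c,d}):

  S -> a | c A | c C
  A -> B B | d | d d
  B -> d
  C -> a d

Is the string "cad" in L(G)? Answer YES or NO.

Convert to CNF:
  S -> T2 A | T2 C | a
  A -> B B | T0 T0 | d
  B -> d
  C -> T1 T0
  T0 -> d
  T1 -> a
  T2 -> c

CYK fill:
  [0..0]={T2}  "c"  orig:{}
  [1..1]={S,T1}  "a"  orig:{S}
  [2..2]={A,B,T0}  "d"  orig:{A,B}
  [0..1]=∅  "ca"
  [1..2]={C}  "ad"
  [0..2]={S}  "cad"

S ∈ T[0,2] ⇒ YES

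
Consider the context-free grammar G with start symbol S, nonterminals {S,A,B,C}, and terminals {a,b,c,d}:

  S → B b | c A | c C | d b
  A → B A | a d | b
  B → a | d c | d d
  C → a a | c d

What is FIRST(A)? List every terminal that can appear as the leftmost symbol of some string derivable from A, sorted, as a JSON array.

FIRST iteration:
pass 1:
  A via A→a d: +{a}
  A via A→b: +{b}
  B via B→a: +{a}
  B via B→d c: +{d}
  C via C→a a: +{a}
  C via C→c d: +{c}
  S via S→B b: +{a,d}
  S via S→c A: +{c}
  S: {a,c,d}  A: {a,b}  B: {a,d}  C: {a,c}
pass 2:
  A via A→B A: +{d}
  S: {a,c,d}  A: {a,b,d}  B: {a,d}  C: {a,c}
pass 3: — fixpoint
  S: {a,c,d}  A: {a,b,d}  B: {a,d}  C: {a,c}

FIRST(A) = ["a", "b", "d"]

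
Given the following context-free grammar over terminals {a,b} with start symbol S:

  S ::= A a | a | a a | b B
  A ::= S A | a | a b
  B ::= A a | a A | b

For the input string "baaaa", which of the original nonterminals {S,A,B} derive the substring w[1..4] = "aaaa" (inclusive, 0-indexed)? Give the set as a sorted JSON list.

CNF form of G:
  S -> A T0 | T0 T0 | T1 B | a
  A -> S A | T0 T1 | a
  B -> A T0 | T0 A | b
  T0 -> a
  T1 -> b

CYK fill — only the sub-triangle for w[1..4]:
  T[1,1] 'a' = {A,S,T0}  orig:{A,S}
  T[2,2] 'a' = {A,S,T0}  orig:{A,S}
  T[3,3] 'a' = {A,S,T0}  orig:{A,S}
  T[4,4] 'a' = {A,S,T0}  orig:{A,S}
  T[1,2] 'aa' = {A,B,S}
  T[2,3] 'aa' = {A,B,S}
  T[3,4] 'aa' = {A,B,S}
  T[1,3] 'aaa' = {A,B,S}
  T[2,4] 'aaa' = {A,B,S}
  T[1,4] 'aaaa' = {A,B,S}

Original NTs in T[1,4] deriving "aaaa": ["A", "B", "S"]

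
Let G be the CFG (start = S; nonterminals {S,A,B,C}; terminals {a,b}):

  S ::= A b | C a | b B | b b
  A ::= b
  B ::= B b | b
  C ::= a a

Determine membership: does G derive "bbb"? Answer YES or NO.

CNF form of G:
  S -> A T0 | C T1 | T0 B | T0 T0
  A -> b
  B -> B T0 | b
  C -> T1 T1
  T0 -> b
  T1 -> a

Fill CYK table bottom-up:
  [0..0]={A,B,T0}  "b"  orig:{A,B}
  [1..1]={A,B,T0}  "b"  orig:{A,B}
  [2..2]={A,B,T0}  "b"  orig:{A,B}
  [0..1]={B,S}  "bb"
  [1..2]={B,S}  "bb"
  [0..2]={B,S}  "bbb"

S ∈ T[0,2] ⇒ YES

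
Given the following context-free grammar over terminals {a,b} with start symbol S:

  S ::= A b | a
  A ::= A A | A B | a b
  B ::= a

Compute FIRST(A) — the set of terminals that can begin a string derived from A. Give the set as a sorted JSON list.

FIRST sets, iterate to fixpoint:
pass 1:
  A via A→a b: +{a}
  B via B→a: +{a}
  S via S→A b: +{a}
  S: {a}  A: {a}  B: {a}
pass 2: (stable)
  S: {a}  A: {a}  B: {a}

FIRST(A) = ["a"]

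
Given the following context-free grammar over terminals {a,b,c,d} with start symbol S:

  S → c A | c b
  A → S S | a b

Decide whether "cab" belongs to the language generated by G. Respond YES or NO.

Convert to CNF:
  S -> T2 A | T2 T1
  A -> S S | T0 T1
  T0 -> a
  T1 -> b
  T2 -> c

CYK fill:
  [0..0]={T2}  "c"  orig:{}
  [1..1]={T0}  "a"  orig:{}
  [2..2]={T1}  "b"  orig:{}
  [0..1]=∅  "ca"
  [1..2]={A}  "ab"
  [0..2]={S}  "cab"

S ∈ T[0,2] ⇒ YES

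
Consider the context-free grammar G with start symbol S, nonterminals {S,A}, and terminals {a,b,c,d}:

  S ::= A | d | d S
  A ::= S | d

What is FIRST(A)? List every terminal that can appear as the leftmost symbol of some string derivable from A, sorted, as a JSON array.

FIRST sets, iterate to fixpoint:
pass 1:
  A via A→d: +{d}
  S via S→A: +{d}
  FIRST(S)={d}  FIRST(A)={d}
pass 2: done
  FIRST(S)={d}  FIRST(A)={d}

FIRST(A) = ["d"]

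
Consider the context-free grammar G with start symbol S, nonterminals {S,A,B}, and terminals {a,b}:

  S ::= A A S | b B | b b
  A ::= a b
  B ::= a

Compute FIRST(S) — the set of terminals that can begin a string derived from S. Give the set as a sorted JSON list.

FIRST sets, iterate to fixpoint:
[1]
  A via A→a b: +{a}
  B via B→a: +{a}
  S via S→A A S: +{a}
  S via S→b B: +{b}
  FIRST(S)={a,b}  FIRST(A)={a}  FIRST(B)={a}
[2] — fixpoint
  FIRST(S)={a,b}  FIRST(A)={a}  FIRST(B)={a}

FIRST(S) = ["a", "b"]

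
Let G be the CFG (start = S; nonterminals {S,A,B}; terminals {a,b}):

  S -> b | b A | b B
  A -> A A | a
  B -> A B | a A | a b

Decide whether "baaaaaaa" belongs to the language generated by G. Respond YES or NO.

CNF form of G:
  S -> T1 A | T1 B | b
  A -> A A | a
  B -> A B | T0 A | T0 T1
  T0 -> a
  T1 -> b

Fill CYK table bottom-up:
  [0..0]={S,T1}  "b"  orig:{S}
  [1..1]={A,T0}  "a"  orig:{A}
  [2..2]={A,T0}  "a"  orig:{A}
  [3..3]={A,T0}  "a"  orig:{A}
  [4..4]={A,T0}  "a"  orig:{A}
  [5..5]={A,T0}  "a"  orig:{A}
  [6..6]={A,T0}  "a"  orig:{A}
  [7..7]={A,T0}  "a"  orig:{A}
  [0..1]={S}  "ba"
  [1..2]={A,B}  "aa"
  [2..3]={A,B}  "aa"
  [3..4]={A,B}  "aa"
  [4..5]={A,B}  "aa"
  [5..6]={A,B}  "aa"
  [6..7]={A,B}  "aa"
  [0..2]={S}  "baa"
  [1..3]={A,B}  "aaa"
  [2..4]={A,B}  "aaa"
  [3..5]={A,B}  "aaa"
  [4..6]={A,B}  "aaa"
  [5..7]={A,B}  "aaa"
  [0..3]={S}  "baaa"
  [1..4]={A,B}  "aaaa"
  [2..5]={A,B}  "aaaa"
  [3..6]={A,B}  "aaaa"
  [4..7]={A,B}  "aaaa"
  [0..4]={S}  "baaaa"
  [1..5]={A,B}  "aaaaa"
  [2..6]={A,B}  "aaaaa"
  [3..7]={A,B}  "aaaaa"
  [0..5]={S}  "baaaaa"
  [1..6]={A,B}  "aaaaaa"
  [2..7]={A,B}  "aaaaaa"
  [0..6]={S}  "baaaaaa"
  [1..7]={A,B}  "aaaaaaa"
  [0..7]={S}  "baaaaaaa"

S ∈ T[0,7] ⇒ YES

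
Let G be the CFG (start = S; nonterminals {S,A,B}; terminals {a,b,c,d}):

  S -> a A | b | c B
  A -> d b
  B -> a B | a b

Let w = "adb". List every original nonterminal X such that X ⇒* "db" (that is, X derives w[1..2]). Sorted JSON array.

Convert to CNF:
  S -> T2 A | T3 B | b
  A -> T0 T1
  B -> T2 B | T2 T1
  T0 -> d
  T1 -> b
  T2 -> a
  T3 -> c

CYK table (by increasing span) — only the sub-triangle for w[1..2]:
  T[1,1] 'd' = {T0}  orig:{}
  T[2,2] 'b' = {S,T1}  orig:{S}
  T[1,2] 'db' = {A}

Original NTs in T[1,2] deriving "db": ["A"]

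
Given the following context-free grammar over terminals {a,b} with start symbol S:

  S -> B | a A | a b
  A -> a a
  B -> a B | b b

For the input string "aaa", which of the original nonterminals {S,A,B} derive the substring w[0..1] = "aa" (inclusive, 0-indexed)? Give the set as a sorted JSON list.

CNF form of G:
  S -> T0 A | T0 B | T0 T1 | T1 T1
  A -> T0 T0
  B -> T0 B | T1 T1
  T0 -> a
  T1 -> b

CYK table (by increasing span) — only the sub-triangle for w[0..1]:
  [0..0]={T0}  "a"  orig:{}
  [1..1]={T0}  "a"  orig:{}
  [0..1]={A}  "aa"

Original NTs in T[0,1] deriving "aa": ["A"]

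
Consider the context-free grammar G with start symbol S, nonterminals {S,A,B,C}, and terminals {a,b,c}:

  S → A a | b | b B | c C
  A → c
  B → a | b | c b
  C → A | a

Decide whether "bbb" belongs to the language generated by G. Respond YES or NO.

CNF form of G:
  S -> A T2 | T0 C | T1 B | b
  A -> c
  B -> T0 T1 | a | b
  C -> a | c
  T0 -> c
  T1 -> b
  T2 -> a

CYK fill:
  [0..0]={B,S,T1}  "b"  orig:{B,S}
  [1..1]={B,S,T1}  "b"  orig:{B,S}
  [2..2]={B,S,T1}  "b"  orig:{B,S}
  [0..1]={S}  "bb"
  [1..2]={S}  "bb"
  [0..2]=∅  "bbb"

S ∉ T[0,2] ⇒ NO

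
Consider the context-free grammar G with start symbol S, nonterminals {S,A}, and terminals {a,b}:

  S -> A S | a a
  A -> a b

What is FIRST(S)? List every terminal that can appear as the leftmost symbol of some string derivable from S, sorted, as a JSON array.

FIRST iteration:
round 1:
  A via A→a b: +{a}
  S via S→A S: +{a}
  FIRST[S]={a}  FIRST[A]={a}
round 2: done
  FIRST[S]={a}  FIRST[A]={a}

FIRST(S) = ["a"]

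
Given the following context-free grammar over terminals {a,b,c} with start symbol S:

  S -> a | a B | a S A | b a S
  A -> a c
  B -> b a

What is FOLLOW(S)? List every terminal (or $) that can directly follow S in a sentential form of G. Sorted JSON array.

FIRST iteration:
pass 1:
  A via A→a c: +{a}
  B via B→b a: +{b}
  S via S→a: +{a}
  S via S→b a S: +{b}
  FIRST[S]={a,b}  FIRST[A]={a}  FIRST[B]={b}
pass 2: done
  FIRST[S]={a,b}  FIRST[A]={a}  FIRST[B]={b}

FOLLOW iteration:
initialize: $ ∈ FOLLOW(S)
iter 1:
  S→a B: FOLLOW(B) ⊇ FOLLOW(S) ⊇ {$}; new: +{$}
  S→a S A: FOLLOW(S) ⊇ FIRST(A) = {a}; new: +{a}
  S→a S A: FOLLOW(A) ⊇ FOLLOW(S) ⊇ {$,a}; new: +{$,a}
  S: {$,a}  A: {$,a}  B: {$}
iter 2:
  S→a B: FOLLOW(B) ⊇ FOLLOW(S) ⊇ {$,a}; new: +{a}
  S: {$,a}  A: {$,a}  B: {$,a}
iter 3: (stable)
  S: {$,a}  A: {$,a}  B: {$,a}

FOLLOW(S) = ["$", "a"]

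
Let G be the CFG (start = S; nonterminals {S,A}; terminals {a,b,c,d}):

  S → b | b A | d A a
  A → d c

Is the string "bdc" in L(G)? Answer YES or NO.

CNF form of G:
  S -> T0 X4 | T2 A | b
  A -> T0 T1
  T0 -> d
  T1 -> c
  T2 -> b
  T3 -> a
  X4 -> A T3

Fill CYK table bottom-up:
  [0..0]={S,T2}  "b"  orig:{S}
  [1..1]={T0}  "d"  orig:{}
  [2..2]={T1}  "c"  orig:{}
  [0..1]=∅  "bd"
  [1..2]={A}  "dc"
  [0..2]={S}  "bdc"

S ∈ T[0,2] ⇒ YES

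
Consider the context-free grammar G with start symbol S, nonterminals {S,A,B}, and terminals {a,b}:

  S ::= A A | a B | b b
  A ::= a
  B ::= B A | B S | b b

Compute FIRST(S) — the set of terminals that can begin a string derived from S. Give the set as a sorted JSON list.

Compute FIRST by fixpoint:
iter 1:
  A via A→a: +{a}
  B via B→b b: +{b}
  S via S→A A: +{a}
  S via S→b b: +{b}
  FIRST[S]={a,b}  FIRST[A]={a}  FIRST[B]={b}
iter 2: (no change)
  FIRST[S]={a,b}  FIRST[A]={a}  FIRST[B]={b}

FIRST(S) = ["a", "b"]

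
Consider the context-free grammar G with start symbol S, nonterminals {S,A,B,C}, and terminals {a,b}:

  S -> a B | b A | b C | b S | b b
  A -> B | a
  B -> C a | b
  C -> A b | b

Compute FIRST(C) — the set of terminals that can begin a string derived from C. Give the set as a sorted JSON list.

FIRST sets, iterate to fixpoint:
round 1:
  A via A→a: +{a}
  B via B→b: +{b}
  C via C→A b: +{a}
  C via C→b: +{b}
  S via S→a B: +{a}
  S via S→b A: +{b}
  S: {a,b}  A: {a}  B: {b}  C: {a,b}
round 2:
  A via A→B: +{b}
  B via B→C a: +{a}
  S: {a,b}  A: {a,b}  B: {a,b}  C: {a,b}
round 3: (no change)
  S: {a,b}  A: {a,b}  B: {a,b}  C: {a,b}

FIRST(C) = ["a", "b"]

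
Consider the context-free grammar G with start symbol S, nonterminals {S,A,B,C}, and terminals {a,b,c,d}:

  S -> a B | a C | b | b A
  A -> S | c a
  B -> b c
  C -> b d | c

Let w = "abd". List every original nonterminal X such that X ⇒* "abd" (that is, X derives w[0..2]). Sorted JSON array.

CNF form of G:
  S -> T0 B | T0 C | T1 A | b
  A -> T0 B | T0 C | T1 A | T2 T0 | b
  B -> T1 T2
  C -> T1 T3 | c
  T0 -> a
  T1 -> b
  T2 -> c
  T3 -> d

CYK table (by increasing span), restricted to cells inside w[0..2]:
  T[0,0] 'a' = {T0}  orig:{}
  T[1,1] 'b' = {A,S,T1}  orig:{A,S}
  T[2,2] 'd' = {T3}  orig:{}
  T[0,1] 'ab' = ∅
  T[1,2] 'bd' = {C}
  T[0,2] 'abd' = {A,S}

Original NTs in T[0,2] deriving "abd": ["A", "S"]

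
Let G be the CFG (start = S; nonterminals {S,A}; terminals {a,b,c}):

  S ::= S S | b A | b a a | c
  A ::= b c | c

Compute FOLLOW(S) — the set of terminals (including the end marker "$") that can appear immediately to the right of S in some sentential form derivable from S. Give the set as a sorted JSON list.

FIRST sets, iterate to fixpoint:
[1]
  A via A→b c: +{b}
  A via A→c: +{c}
  S via S→b A: +{b}
  S via S→c: +{c}
  FIRST(S)={b,c}  FIRST(A)={b,c}
[2] (stable)
  FIRST(S)={b,c}  FIRST(A)={b,c}

Compute FOLLOW by fixpoint:
FOLLOW(S) := {$}
[1]
  S→S S: FOLLOW(S) ⊇ FIRST(S) = {b,c}; new: +{b,c}
  S→b A: FOLLOW(A) ⊇ FOLLOW(S) ⊇ {$,b,c}; new: +{$,b,c}
  S: {$,b,c}  A: {$,b,c}
[2] — fixpoint
  S: {$,b,c}  A: {$,b,c}

FOLLOW(S) = ["$", "b", "c"]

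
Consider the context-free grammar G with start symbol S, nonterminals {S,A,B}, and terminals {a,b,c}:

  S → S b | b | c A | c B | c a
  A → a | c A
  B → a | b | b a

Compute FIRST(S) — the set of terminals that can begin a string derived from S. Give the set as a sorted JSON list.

Compute FIRST by fixpoint:
round 1:
  A via A→a: +{a}
  A via A→c A: +{c}
  B via B→a: +{a}
  B via B→b: +{b}
  S via S→b: +{b}
  S via S→c A: +{c}
  FIRST[S]={b,c}  FIRST[A]={a,c}  FIRST[B]={a,b}
round 2: — fixpoint
  FIRST[S]={b,c}  FIRST[A]={a,c}  FIRST[B]={a,b}

FIRST(S) = ["b", "c"]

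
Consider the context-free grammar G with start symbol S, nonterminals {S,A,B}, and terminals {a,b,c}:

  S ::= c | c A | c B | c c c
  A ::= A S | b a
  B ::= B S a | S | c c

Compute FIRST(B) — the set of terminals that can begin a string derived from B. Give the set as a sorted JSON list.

FIRST iteration:
[1]
  A via A→b a: +{b}
  B via B→c c: +{c}
  S via S→c: +{c}
  S: {c}  A: {b}  B: {c}
[2] — fixpoint
  S: {c}  A: {b}  B: {c}

FIRST(B) = ["c"]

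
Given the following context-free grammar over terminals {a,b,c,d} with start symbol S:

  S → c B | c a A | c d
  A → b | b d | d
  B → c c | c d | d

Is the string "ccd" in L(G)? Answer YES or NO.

CNF form of G:
  S -> T2 B | T2 T1 | T2 X4
  A -> T0 T1 | b | d
  B -> T2 T1 | T2 T2 | d
  T0 -> b
  T1 -> d
  T2 -> c
  T3 -> a
  X4 -> T3 A

Fill CYK table bottom-up:
  [0..0]={T2}  "c"  orig:{}
  [1..1]={T2}  "c"  orig:{}
  [2..2]={A,B,T1}  "d"  orig:{A,B}
  [0..1]={B}  "cc"
  [1..2]={B,S}  "cd"
  [0..2]={S}  "ccd"

S ∈ T[0,2] ⇒ YES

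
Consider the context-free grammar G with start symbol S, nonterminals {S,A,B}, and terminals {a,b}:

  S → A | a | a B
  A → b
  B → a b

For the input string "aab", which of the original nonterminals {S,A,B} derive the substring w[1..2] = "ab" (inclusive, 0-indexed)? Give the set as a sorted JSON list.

CNF form of G:
  S -> T0 B | a | b
  A -> b
  B -> T0 T1
  T0 -> a
  T1 -> b

CYK fill (cells [i..j] with 1 ≤ i ≤ j ≤ 2 only):
  [1..1]={S,T0}  "a"  orig:{S}
  [2..2]={A,S,T1}  "b"  orig:{A,S}
  [1..2]={B}  "ab"

Original NTs in T[1,2] deriving "ab": ["B"]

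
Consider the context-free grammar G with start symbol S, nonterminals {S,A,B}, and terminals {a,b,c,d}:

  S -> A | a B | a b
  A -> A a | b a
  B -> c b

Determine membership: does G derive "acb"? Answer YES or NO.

Convert to CNF:
  S -> A T0 | T0 B | T0 T1 | T1 T0
  A -> A T0 | T1 T0
  B -> T2 T1
  T0 -> a
  T1 -> b
  T2 -> c

Fill CYK table bottom-up:
  [0..0]={T0}  "a"  orig:{}
  [1..1]={T2}  "c"  orig:{}
  [2..2]={T1}  "b"  orig:{}
  [0..1]=∅  "ac"
  [1..2]={B}  "cb"
  [0..2]={S}  "acb"

S ∈ T[0,2] ⇒ YES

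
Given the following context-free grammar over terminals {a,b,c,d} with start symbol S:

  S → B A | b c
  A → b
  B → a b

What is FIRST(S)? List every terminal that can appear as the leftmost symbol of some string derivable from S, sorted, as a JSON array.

FIRST iteration:
pass 1:
  A via A→b: +{b}
  B via B→a b: +{a}
  S via S→B A: +{a}
  S via S→b c: +{b}
  S: {a,b}  A: {b}  B: {a}
pass 2: — fixpoint
  S: {a,b}  A: {b}  B: {a}

FIRST(S) = ["a", "b"]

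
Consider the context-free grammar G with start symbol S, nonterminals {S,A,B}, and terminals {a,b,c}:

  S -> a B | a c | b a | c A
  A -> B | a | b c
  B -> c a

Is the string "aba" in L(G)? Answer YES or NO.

CNF form of G:
  S -> T0 T2 | T1 A | T2 B | T2 T1
  A -> T0 T1 | T1 T2 | a
  B -> T1 T2
  T0 -> b
  T1 -> c
  T2 -> a

CYK table (by increasing span):
  [0..0]={A,T2}  "a"  orig:{A}
  [1..1]={T0}  "b"  orig:{}
  [2..2]={A,T2}  "a"  orig:{A}
  [0..1]=∅  "ab"
  [1..2]={S}  "ba"
  [0..2]=∅  "aba"

S ∉ T[0,2] ⇒ NO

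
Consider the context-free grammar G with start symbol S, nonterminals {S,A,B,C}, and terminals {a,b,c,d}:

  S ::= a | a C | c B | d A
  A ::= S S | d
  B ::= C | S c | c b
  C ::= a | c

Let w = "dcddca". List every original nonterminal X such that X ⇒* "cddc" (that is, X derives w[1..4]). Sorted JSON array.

CNF form of G:
  S -> T0 B | T2 C | T3 A | a
  A -> S S | d
  B -> S T0 | T0 T1 | a | c
  C -> a | c
  T0 -> c
  T1 -> b
  T2 -> a
  T3 -> d

CYK fill — only the sub-triangle for w[1..4]:
  cell(1,1) c: {B,C,T0}  orig:{B,C}
  cell(2,2) d: {A,T3}  orig:{A}
  cell(3,3) d: {A,T3}  orig:{A}
  cell(4,4) c: {B,C,T0}  orig:{B,C}
  cell(1,2) cd: ∅
  cell(2,3) dd: {S}
  cell(3,4) dc: ∅
  cell(1,3) cdd: ∅
  cell(2,4) ddc: {B}
  cell(1,4) cddc: {S}

Original NTs in T[1,4] deriving "cddc": ["S"]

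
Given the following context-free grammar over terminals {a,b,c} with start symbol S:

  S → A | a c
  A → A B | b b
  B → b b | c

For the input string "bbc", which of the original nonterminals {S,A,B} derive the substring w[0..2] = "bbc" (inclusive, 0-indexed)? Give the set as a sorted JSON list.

Convert to CNF:
  S -> A B | T0 T0 | T1 T2
  A -> A B | T0 T0
  B -> T0 T0 | c
  T0 -> b
  T1 -> a
  T2 -> c

CYK table (by increasing span), restricted to cells inside w[0..2]:
  [0..0]={T0}  "b"  orig:{}
  [1..1]={T0}  "b"  orig:{}
  [2..2]={B,T2}  "c"  orig:{B}
  [0..1]={A,B,S}  "bb"
  [1..2]=∅  "bc"
  [0..2]={A,S}  "bbc"

Original NTs in T[0,2] deriving "bbc": ["A", "S"]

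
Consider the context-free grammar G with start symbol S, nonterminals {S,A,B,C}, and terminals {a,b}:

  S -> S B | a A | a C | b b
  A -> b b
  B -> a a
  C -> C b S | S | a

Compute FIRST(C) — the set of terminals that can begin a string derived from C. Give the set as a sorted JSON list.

FIRST sets, iterate to fixpoint:
pass 1:
  A via A→b b: +{b}
  B via B→a a: +{a}
  C via C→a: +{a}
  S via S→a A: +{a}
  S via S→b b: +{b}
  FIRST[S]={a,b}  FIRST[A]={b}  FIRST[B]={a}  FIRST[C]={a}
pass 2:
  C via C→S: +{b}
  FIRST[S]={a,b}  FIRST[A]={b}  FIRST[B]={a}  FIRST[C]={a,b}
pass 3: (stable)
  FIRST[S]={a,b}  FIRST[A]={b}  FIRST[B]={a}  FIRST[C]={a,b}

FIRST(C) = ["a", "b"]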